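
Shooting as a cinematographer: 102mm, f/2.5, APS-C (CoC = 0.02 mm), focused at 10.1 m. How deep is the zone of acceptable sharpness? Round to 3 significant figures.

Hyperfocal distance H = f²/(N·c) + f = 102²/(2.5 × 0.02) + 102 = 10404/0.05 + 102 ≈ 208182.0 mm ≈ 208.2 m.
Near limit Dn = s·(H − f)/(H + s − 2f) = 10100 × (208182.0 − 102) / (208182.0 + 10100 − 2 × 102) = 10100 × 208080.0 / 218078.0 ≈ 9636.96 mm.
Far limit Df = s·(H − f)/(H − s) = 10100 × (208182.0 − 102) / (208182.0 − 10100) = 10100 × 208080.0 / 198082.0 ≈ 10609.79 mm.
Depth of field = Df − Dn = 10609.79 − 9636.96 ≈ 972.83 mm ≈ 0.973 m.

0.973 m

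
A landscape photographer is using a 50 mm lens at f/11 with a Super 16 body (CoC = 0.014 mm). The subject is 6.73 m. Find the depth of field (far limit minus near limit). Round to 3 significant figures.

Hyperfocal distance H = f²/(N·c) + f = 50²/(11 × 0.014) + 50 = 2500/0.154 + 50 ≈ 16283.8 mm ≈ 16.28 m.
Near limit Dn = s·(H − f)/(H + s − 2f) = 6730 × (16283.8 − 50) / (16283.8 + 6730 − 2 × 50) = 6730 × 16233.8 / 22913.8 ≈ 4768.0 mm.
Far limit Df = s·(H − f)/(H − s) = 6730 × (16283.8 − 50) / (16283.8 − 6730) = 6730 × 16233.8 / 9553.8 ≈ 11435.6 mm.
Depth of field = Df − Dn = 11435.6 − 4768.0 ≈ 6667.6 mm ≈ 6.67 m.

6.67 m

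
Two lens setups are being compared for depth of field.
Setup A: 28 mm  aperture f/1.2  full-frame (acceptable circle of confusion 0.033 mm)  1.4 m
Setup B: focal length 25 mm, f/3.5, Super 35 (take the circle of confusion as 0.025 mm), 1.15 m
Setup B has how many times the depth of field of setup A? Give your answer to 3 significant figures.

Setup A: H = 28²/(1.2×0.033) + 28 ≈ 19826.0 mm; DoF = Df − Dn = 1504.24 − 1309.27 ≈ 194.97 mm.
Setup B: H = 25²/(3.5×0.025) + 25 ≈ 7167.9 mm; DoF = Df − Dn = 1364.99 − 993.52 ≈ 371.47 mm.
Ratio = 371.47 / 194.97 ≈ 1.91.

1.91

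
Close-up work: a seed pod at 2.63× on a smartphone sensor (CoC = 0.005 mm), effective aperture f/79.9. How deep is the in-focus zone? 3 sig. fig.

0.116 mm

At magnification m, DoF ≈ 2·N_eff·c/m² = 2 × 79.9 × 0.005 / 2.63² = 0.799 / 6.917 ≈ 0.116 mm.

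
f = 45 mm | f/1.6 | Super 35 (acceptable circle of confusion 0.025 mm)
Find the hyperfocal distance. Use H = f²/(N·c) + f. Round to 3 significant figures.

Hyperfocal distance H = f²/(N·c) + f = 45²/(1.6 × 0.025) + 45 = 2025/0.04 + 45 ≈ 50670.0 mm ≈ 50.7 m.

50.7 m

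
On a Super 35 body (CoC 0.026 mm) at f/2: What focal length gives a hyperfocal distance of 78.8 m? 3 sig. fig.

64.0 mm

From H = f²/(N·c) + f, with f ≪ H: f ≈ √(H·N·c) = √(78800 × 2 × 0.026) = √4097.6 ≈ 64.01 mm.
The +f correction barely moves this — solving exactly, f² + N·c·f − N·c·H = 0 ⇒ f = (−N·c + √((N·c)² + 4·N·c·H))/2 = (−0.052 + √16390)/2 ≈ 63.987 mm, so f ≈ 64.0 mm.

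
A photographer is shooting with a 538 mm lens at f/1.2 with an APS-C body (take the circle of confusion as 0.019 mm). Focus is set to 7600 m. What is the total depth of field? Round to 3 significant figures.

Hyperfocal distance H = f²/(N·c) + f = 538²/(1.2 × 0.019) + 538 = 289444/0.0228 + 538 ≈ 12695450.3 mm ≈ 12695 m.
Near limit Dn = s·(H − f)/(H + s − 2f) = 7600000 × (12695450.3 − 538) / (12695450.3 + 7600000 − 2 × 538) = 7600000 × 12694912.3 / 20294374.3 ≈ 4754093 mm.
Far limit Df = s·(H − f)/(H − s) = 7600000 × (12695450.3 − 538) / (12695450.3 − 7600000) = 7600000 × 12694912.3 / 5095450.3 ≈ 18934800 mm.
Depth of field = Df − Dn = 18934800 − 4754093 ≈ 14180707 mm ≈ 14200 m.

14200 m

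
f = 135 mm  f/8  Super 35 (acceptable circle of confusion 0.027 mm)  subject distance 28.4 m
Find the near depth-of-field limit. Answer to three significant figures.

21.3 m

Hyperfocal distance H = f²/(N·c) + f = 135²/(8 × 0.027) + 135 = 18225/0.216 + 135 ≈ 84510.0 mm ≈ 84.51 m.
Near limit Dn = s·(H − f)/(H + s − 2f) = 28400 × (84510.0 − 135) / (84510.0 + 28400 − 2 × 135) = 28400 × 84375.0 / 112640.0 ≈ 21274 mm ≈ 21.3 m.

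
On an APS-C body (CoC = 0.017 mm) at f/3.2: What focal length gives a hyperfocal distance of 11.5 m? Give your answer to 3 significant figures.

From H = f²/(N·c) + f, with f ≪ H: f ≈ √(H·N·c) = √(11500 × 3.2 × 0.017) = √625.60 ≈ 25.01 mm.
The +f correction barely moves this — solving exactly, f² + N·c·f − N·c·H = 0 ⇒ f = (−N·c + √((N·c)² + 4·N·c·H))/2 = (−0.0544 + √2502.4)/2 ≈ 24.985 mm, so f ≈ 25.0 mm.

25.0 mm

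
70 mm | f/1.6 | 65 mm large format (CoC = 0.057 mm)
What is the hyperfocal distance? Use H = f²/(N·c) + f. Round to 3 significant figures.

53.8 m

Hyperfocal distance H = f²/(N·c) + f = 70²/(1.6 × 0.057) + 70 = 4900/0.0912 + 70 ≈ 53798.1 mm ≈ 53.8 m.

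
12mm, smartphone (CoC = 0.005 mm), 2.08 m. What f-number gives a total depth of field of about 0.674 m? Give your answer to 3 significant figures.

Write h = H − f = f²/(N·c). The thin-lens limits are Dn = s·h/(h + (s−f)) and Df = s·h/(h − (s−f)), so DoF = Df − Dn = 2·s·(s−f)·h / (h² − (s−f)²).
That is a quadratic in h: DoF·h² − 2·s·(s−f)·h − DoF·(s−f)² = 0 ⇒ h = (s−f)·(s + √(s² + DoF²)) / DoF = 2068 × (2080 + √(2080² + 674²)) / 674 = 2068 × (2080 + 2186.48) / 674 ≈ 13091 mm.
Then N = f²/(c·h) = 12² / (0.005 × 13091) = 144 / 65.453 ≈ 2.20.

f/2.20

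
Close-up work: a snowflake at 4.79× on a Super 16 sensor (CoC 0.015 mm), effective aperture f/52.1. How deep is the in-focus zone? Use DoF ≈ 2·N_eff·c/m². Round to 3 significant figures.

0.0681 mm

At magnification m, DoF ≈ 2·N_eff·c/m² = 2 × 52.1 × 0.015 / 4.79² = 1.563 / 22.94 ≈ 0.0681 mm.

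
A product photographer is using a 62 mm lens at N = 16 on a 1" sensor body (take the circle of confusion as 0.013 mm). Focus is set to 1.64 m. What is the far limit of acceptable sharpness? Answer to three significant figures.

Hyperfocal distance H = f²/(N·c) + f = 62²/(16 × 0.013) + 62 = 3844/0.208 + 62 ≈ 18542.8 mm ≈ 18.54 m.
Far limit Df = s·(H − f)/(H − s) = 1640 × (18542.8 − 62) / (18542.8 − 1640) = 1640 × 18480.8 / 16902.8 ≈ 1793.1 mm ≈ 1.79 m.

1.79 m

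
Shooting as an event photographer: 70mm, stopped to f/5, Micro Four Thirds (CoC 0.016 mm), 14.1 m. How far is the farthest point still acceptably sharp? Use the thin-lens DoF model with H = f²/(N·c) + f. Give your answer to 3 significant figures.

18.3 m

Hyperfocal distance H = f²/(N·c) + f = 70²/(5 × 0.016) + 70 = 4900/0.08 + 70 ≈ 61320.0 mm ≈ 61.32 m.
Far limit Df = s·(H − f)/(H − s) = 14100 × (61320.0 − 70) / (61320.0 − 14100) = 14100 × 61250.0 / 47220.0 ≈ 18289 mm ≈ 18.3 m.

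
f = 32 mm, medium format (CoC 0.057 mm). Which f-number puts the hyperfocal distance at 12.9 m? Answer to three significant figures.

Rearrange H = f²/(N·c) + f for N: N = f² / ((H − f)·c).
N = 32² / ((12900 − 32) × 0.057) = 1024 / 733.5 ≈ 1.40.

f/1.40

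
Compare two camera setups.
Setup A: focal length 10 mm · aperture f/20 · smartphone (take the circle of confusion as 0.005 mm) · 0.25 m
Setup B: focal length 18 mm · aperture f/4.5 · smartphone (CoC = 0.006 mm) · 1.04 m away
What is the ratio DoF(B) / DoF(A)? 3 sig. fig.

Setup A: H = 10²/(20×0.005) + 10 ≈ 1010.0 mm; DoF = Df − Dn = 328.95 − 201.61 ≈ 127.34 mm.
Setup B: H = 18²/(4.5×0.006) + 18 ≈ 12018.0 mm; DoF = Df − Dn = 1136.82 − 958.38 ≈ 178.44 mm.
Ratio = 178.44 / 127.34 ≈ 1.40.

1.40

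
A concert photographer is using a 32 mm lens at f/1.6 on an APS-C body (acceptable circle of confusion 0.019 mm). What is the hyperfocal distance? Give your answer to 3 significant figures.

33.7 m

Hyperfocal distance H = f²/(N·c) + f = 32²/(1.6 × 0.019) + 32 = 1024/0.0304 + 32 ≈ 33716.2 mm ≈ 33.7 m.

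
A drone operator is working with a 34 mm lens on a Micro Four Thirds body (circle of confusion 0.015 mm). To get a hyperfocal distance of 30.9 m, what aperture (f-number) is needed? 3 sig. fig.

f/2.50

Rearrange H = f²/(N·c) + f for N: N = f² / ((H − f)·c).
N = 34² / ((30900 − 34) × 0.015) = 1156 / 463.0 ≈ 2.50.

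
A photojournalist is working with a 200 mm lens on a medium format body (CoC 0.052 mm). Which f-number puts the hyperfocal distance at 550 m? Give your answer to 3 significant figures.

f/1.40

Rearrange H = f²/(N·c) + f for N: N = f² / ((H − f)·c).
N = 200² / ((550000 − 200) × 0.052) = 40000 / 28590 ≈ 1.40.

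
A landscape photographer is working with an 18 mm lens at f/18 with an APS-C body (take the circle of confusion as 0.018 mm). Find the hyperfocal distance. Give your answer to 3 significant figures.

1.02 m

Hyperfocal distance H = f²/(N·c) + f = 18²/(18 × 0.018) + 18 = 324/0.324 + 18 ≈ 1018.0 mm ≈ 1.02 m.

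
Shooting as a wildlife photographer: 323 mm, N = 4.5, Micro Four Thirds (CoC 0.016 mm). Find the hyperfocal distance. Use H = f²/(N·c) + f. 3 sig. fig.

Hyperfocal distance H = f²/(N·c) + f = 323²/(4.5 × 0.016) + 323 = 104329/0.072 + 323 ≈ 1449336.9 mm ≈ 1450 m.

1450 m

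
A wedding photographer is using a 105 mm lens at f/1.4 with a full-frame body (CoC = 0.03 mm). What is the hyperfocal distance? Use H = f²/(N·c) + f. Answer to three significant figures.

Hyperfocal distance H = f²/(N·c) + f = 105²/(1.4 × 0.03) + 105 = 11025/0.042 + 105 ≈ 262605.0 mm ≈ 263 m.

263 m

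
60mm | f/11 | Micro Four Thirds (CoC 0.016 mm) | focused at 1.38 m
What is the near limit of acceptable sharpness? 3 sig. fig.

Hyperfocal distance H = f²/(N·c) + f = 60²/(11 × 0.016) + 60 = 3600/0.176 + 60 ≈ 20514.5 mm ≈ 20.51 m.
Near limit Dn = s·(H − f)/(H + s − 2f) = 1380 × (20514.5 − 60) / (20514.5 + 1380 − 2 × 60) = 1380 × 20454.5 / 21774.5 ≈ 1296.3 mm ≈ 1.30 m.

1.30 m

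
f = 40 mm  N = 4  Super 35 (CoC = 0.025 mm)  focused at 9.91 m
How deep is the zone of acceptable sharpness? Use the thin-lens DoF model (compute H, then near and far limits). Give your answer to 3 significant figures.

Hyperfocal distance H = f²/(N·c) + f = 40²/(4 × 0.025) + 40 = 1600/0.1 + 40 ≈ 16040.0 mm ≈ 16.04 m.
Near limit Dn = s·(H − f)/(H + s − 2f) = 9910 × (16040.0 − 40) / (16040.0 + 9910 − 2 × 40) = 9910 × 16000.0 / 25870.0 ≈ 6129 mm.
Far limit Df = s·(H − f)/(H − s) = 9910 × (16040.0 − 40) / (16040.0 − 9910) = 9910 × 16000.0 / 6130.0 ≈ 25866 mm.
Depth of field = Df − Dn = 25866 − 6129 ≈ 19737 mm ≈ 19.7 m.

19.7 m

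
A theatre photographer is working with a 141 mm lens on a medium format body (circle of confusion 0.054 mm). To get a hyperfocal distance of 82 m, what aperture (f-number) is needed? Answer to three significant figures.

Rearrange H = f²/(N·c) + f for N: N = f² / ((H − f)·c).
N = 141² / ((82000 − 141) × 0.054) = 19881 / 4420 ≈ 4.50.

f/4.50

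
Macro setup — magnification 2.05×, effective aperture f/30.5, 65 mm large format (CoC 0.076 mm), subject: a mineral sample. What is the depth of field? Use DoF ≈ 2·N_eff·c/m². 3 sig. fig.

1.10 mm

At magnification m, DoF ≈ 2·N_eff·c/m² = 2 × 30.5 × 0.076 / 2.05² = 4.636 / 4.202 ≈ 1.1 mm.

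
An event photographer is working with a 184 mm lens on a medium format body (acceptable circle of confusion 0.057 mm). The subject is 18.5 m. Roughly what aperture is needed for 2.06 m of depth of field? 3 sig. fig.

Write h = H − f = f²/(N·c). The thin-lens limits are Dn = s·h/(h + (s−f)) and Df = s·h/(h − (s−f)), so DoF = Df − Dn = 2·s·(s−f)·h / (h² − (s−f)²).
That is a quadratic in h: DoF·h² − 2·s·(s−f)·h − DoF·(s−f)² = 0 ⇒ h = (s−f)·(s + √(s² + DoF²)) / DoF = 18316 × (18500 + √(18500² + 2060²)) / 2060 = 18316 × (18500 + 18614.3) / 2060 ≈ 329993 mm.
Then N = f²/(c·h) = 184² / (0.057 × 329993) = 33856 / 18810 ≈ 1.80.

f/1.80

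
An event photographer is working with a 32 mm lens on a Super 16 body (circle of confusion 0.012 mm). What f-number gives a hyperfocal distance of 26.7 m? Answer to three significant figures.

f/3.20

Rearrange H = f²/(N·c) + f for N: N = f² / ((H − f)·c).
N = 32² / ((26700 − 32) × 0.012) = 1024 / 320.0 ≈ 3.20.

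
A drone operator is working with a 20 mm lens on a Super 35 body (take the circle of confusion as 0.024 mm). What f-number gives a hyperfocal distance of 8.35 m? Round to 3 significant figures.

f/2.00

Rearrange H = f²/(N·c) + f for N: N = f² / ((H − f)·c).
N = 20² / ((8350 − 20) × 0.024) = 400 / 199.9 ≈ 2.00.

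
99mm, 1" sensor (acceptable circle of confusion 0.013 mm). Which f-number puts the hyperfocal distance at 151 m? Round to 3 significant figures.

Rearrange H = f²/(N·c) + f for N: N = f² / ((H − f)·c).
N = 99² / ((151000 − 99) × 0.013) = 9801 / 1962 ≈ 5.

f/5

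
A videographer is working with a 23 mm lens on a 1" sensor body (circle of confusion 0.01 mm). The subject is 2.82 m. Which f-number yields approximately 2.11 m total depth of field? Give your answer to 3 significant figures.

Write h = H − f = f²/(N·c). The thin-lens limits are Dn = s·h/(h + (s−f)) and Df = s·h/(h − (s−f)), so DoF = Df − Dn = 2·s·(s−f)·h / (h² − (s−f)²).
That is a quadratic in h: DoF·h² − 2·s·(s−f)·h − DoF·(s−f)² = 0 ⇒ h = (s−f)·(s + √(s² + DoF²)) / DoF = 2797 × (2820 + √(2820² + 2110²)) / 2110 = 2797 × (2820 + 3522.00) / 2110 ≈ 8406.9 mm.
Then N = f²/(c·h) = 23² / (0.01 × 8406.9) = 529 / 84.069 ≈ 6.29.

f/6.29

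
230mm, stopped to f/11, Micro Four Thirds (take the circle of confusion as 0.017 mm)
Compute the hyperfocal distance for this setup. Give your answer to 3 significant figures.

283 m

Hyperfocal distance H = f²/(N·c) + f = 230²/(11 × 0.017) + 230 = 52900/0.187 + 230 ≈ 283117.7 mm ≈ 283 m.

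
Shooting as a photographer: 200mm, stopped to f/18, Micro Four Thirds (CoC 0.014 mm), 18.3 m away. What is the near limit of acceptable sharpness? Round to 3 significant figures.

16.4 m

Hyperfocal distance H = f²/(N·c) + f = 200²/(18 × 0.014) + 200 = 40000/0.252 + 200 ≈ 158930.2 mm ≈ 158.9 m.
Near limit Dn = s·(H − f)/(H + s − 2f) = 18300 × (158930.2 − 200) / (158930.2 + 18300 − 2 × 200) = 18300 × 158730.2 / 176830.2 ≈ 16427 mm ≈ 16.4 m.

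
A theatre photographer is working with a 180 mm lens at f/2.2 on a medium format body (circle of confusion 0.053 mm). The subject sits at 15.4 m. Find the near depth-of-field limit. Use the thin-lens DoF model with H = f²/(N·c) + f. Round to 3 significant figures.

Hyperfocal distance H = f²/(N·c) + f = 180²/(2.2 × 0.053) + 180 = 32400/0.1166 + 180 ≈ 278053.1 mm ≈ 278.1 m.
Near limit Dn = s·(H − f)/(H + s − 2f) = 15400 × (278053.1 − 180) / (278053.1 + 15400 − 2 × 180) = 15400 × 277873.1 / 293093.1 ≈ 14600 mm ≈ 14.6 m.

14.6 m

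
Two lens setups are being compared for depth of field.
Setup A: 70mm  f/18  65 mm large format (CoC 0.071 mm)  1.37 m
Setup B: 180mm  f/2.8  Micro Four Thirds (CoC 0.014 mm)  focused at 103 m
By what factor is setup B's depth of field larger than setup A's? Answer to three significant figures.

Setup A: H = 70²/(18×0.071) + 70 ≈ 3904.1 mm; DoF = Df − Dn = 2072.8 − 1023.1 ≈ 1049.7 mm.
Setup B: H = 180²/(2.8×0.014) + 180 ≈ 826710.6 mm; DoF = Df − Dn = 117634 − 91604 ≈ 26030 mm.
Ratio = 26030 / 1049.7 ≈ 24.8.

24.8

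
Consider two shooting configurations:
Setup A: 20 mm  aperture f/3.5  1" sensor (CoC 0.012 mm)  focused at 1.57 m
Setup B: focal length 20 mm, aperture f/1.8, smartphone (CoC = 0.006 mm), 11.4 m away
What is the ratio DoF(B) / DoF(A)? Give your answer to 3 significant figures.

14.7

Setup A: H = 20²/(3.5×0.012) + 20 ≈ 9543.8 mm; DoF = Df − Dn = 1875.19 − 1350.25 ≈ 524.94 mm.
Setup B: H = 20²/(1.8×0.006) + 20 ≈ 37057.0 mm; DoF = Df − Dn = 16456.4 − 8720.5 ≈ 7735.9 mm.
Ratio = 7735.9 / 524.94 ≈ 14.7.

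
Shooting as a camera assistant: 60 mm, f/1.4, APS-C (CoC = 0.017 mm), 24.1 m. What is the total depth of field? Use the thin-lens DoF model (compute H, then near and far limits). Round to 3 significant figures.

7.86 m

Hyperfocal distance H = f²/(N·c) + f = 60²/(1.4 × 0.017) + 60 = 3600/0.0238 + 60 ≈ 151320.5 mm ≈ 151.3 m.
Near limit Dn = s·(H − f)/(H + s − 2f) = 24100 × (151320.5 − 60) / (151320.5 + 24100 − 2 × 60) = 24100 × 151260.5 / 175300.5 ≈ 20795.0 mm.
Far limit Df = s·(H − f)/(H − s) = 24100 × (151320.5 − 60) / (151320.5 − 24100) = 24100 × 151260.5 / 127220.5 ≈ 28654.0 mm.
Depth of field = Df − Dn = 28654.0 − 20795.0 ≈ 7859.0 mm ≈ 7.86 m.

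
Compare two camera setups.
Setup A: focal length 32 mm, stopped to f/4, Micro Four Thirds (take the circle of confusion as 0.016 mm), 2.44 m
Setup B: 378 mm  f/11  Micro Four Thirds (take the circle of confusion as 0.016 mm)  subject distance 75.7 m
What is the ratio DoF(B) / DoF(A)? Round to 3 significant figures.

18.9

Setup A: H = 32²/(4×0.016) + 32 ≈ 16032.0 mm; DoF = Df − Dn = 2872.28 − 2120.82 ≈ 751.46 mm.
Setup B: H = 378²/(11×0.016) + 378 ≈ 812218.9 mm; DoF = Df − Dn = 83442 − 69273 ≈ 14169 mm.
Ratio = 14169 / 751.46 ≈ 18.9.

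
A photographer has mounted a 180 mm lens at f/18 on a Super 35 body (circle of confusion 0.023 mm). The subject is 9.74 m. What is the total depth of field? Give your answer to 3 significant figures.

Hyperfocal distance H = f²/(N·c) + f = 180²/(18 × 0.023) + 180 = 32400/0.414 + 180 ≈ 78440.9 mm ≈ 78.44 m.
Near limit Dn = s·(H − f)/(H + s − 2f) = 9740 × (78440.9 − 180) / (78440.9 + 9740 − 2 × 180) = 9740 × 78260.9 / 87820.9 ≈ 8679.7 mm.
Far limit Df = s·(H − f)/(H − s) = 9740 × (78440.9 − 180) / (78440.9 − 9740) = 9740 × 78260.9 / 68700.9 ≈ 11095.4 mm.
Depth of field = Df − Dn = 11095.4 − 8679.7 ≈ 2415.7 mm ≈ 2.42 m.

2.42 m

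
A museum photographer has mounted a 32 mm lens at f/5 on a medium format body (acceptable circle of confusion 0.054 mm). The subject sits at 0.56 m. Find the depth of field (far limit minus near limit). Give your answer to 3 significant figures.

159 mm

Hyperfocal distance H = f²/(N·c) + f = 32²/(5 × 0.054) + 32 = 1024/0.27 + 32 ≈ 3824.6 mm ≈ 3.825 m.
Near limit Dn = s·(H − f)/(H + s − 2f) = 560 × (3824.6 − 32) / (3824.6 + 560 − 2 × 32) = 560 × 3792.6 / 4320.6 ≈ 491.56 mm.
Far limit Df = s·(H − f)/(H − s) = 560 × (3824.6 − 32) / (3824.6 − 560) = 560 × 3792.6 / 3264.6 ≈ 650.57 mm.
Depth of field = Df − Dn = 650.57 − 491.56 ≈ 159.01 mm.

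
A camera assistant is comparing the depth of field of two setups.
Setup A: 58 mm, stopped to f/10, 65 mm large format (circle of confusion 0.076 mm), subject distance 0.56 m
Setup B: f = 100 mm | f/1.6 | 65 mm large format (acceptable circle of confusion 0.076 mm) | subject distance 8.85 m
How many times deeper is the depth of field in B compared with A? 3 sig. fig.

Setup A: H = 58²/(10×0.076) + 58 ≈ 4484.3 mm; DoF = Df − Dn = 631.64 − 502.96 ≈ 128.68 mm.
Setup B: H = 100²/(1.6×0.076) + 100 ≈ 82336.8 mm; DoF = Df − Dn = 9903.8 − 7998.9 ≈ 1904.9 mm.
Ratio = 1904.9 / 128.68 ≈ 14.8.

14.8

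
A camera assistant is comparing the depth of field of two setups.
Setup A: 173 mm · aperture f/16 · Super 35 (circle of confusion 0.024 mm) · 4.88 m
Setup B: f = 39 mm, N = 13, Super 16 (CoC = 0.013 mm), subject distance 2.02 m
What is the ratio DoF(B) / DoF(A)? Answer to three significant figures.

1.58

Setup A: H = 173²/(16×0.024) + 173 ≈ 78113.1 mm; DoF = Df − Dn = 5193.66 − 4602.07 ≈ 591.59 mm.
Setup B: H = 39²/(13×0.013) + 39 ≈ 9039.0 mm; DoF = Df − Dn = 2590.11 − 1655.59 ≈ 934.52 mm.
Ratio = 934.52 / 591.59 ≈ 1.58.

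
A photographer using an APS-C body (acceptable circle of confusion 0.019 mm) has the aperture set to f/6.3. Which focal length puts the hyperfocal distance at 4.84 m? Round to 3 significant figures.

24.0 mm

From H = f²/(N·c) + f, with f ≪ H: f ≈ √(H·N·c) = √(4840 × 6.3 × 0.019) = √579.35 ≈ 24.07 mm.
Exact: f² + N·c·f − N·c·H = 0 ⇒ f = (−N·c + √((N·c)² + 4·N·c·H))/2 = (−0.1197 + √2317.4)/2 ≈ 24.010 mm ≈ 24.0 mm.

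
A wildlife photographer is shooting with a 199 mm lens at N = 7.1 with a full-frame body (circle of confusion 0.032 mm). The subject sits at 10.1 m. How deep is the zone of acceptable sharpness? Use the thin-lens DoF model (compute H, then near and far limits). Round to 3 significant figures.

Hyperfocal distance H = f²/(N·c) + f = 199²/(7.1 × 0.032) + 199 = 39601/0.2272 + 199 ≈ 174499.2 mm ≈ 174.5 m.
Near limit Dn = s·(H − f)/(H + s − 2f) = 10100 × (174499.2 − 199) / (174499.2 + 10100 − 2 × 199) = 10100 × 174300.2 / 184201.2 ≈ 9557.1 mm.
Far limit Df = s·(H − f)/(H − s) = 10100 × (174499.2 − 199) / (174499.2 − 10100) = 10100 × 174300.2 / 164399.2 ≈ 10708.3 mm.
Depth of field = Df − Dn = 10708.3 − 9557.1 ≈ 1151.2 mm ≈ 1.15 m.

1.15 m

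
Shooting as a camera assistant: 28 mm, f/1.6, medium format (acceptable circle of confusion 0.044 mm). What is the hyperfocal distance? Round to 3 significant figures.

Hyperfocal distance H = f²/(N·c) + f = 28²/(1.6 × 0.044) + 28 = 784/0.0704 + 28 ≈ 11164.4 mm ≈ 11.2 m.

11.2 m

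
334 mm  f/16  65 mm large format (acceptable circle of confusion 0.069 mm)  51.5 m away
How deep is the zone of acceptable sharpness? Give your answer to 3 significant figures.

Hyperfocal distance H = f²/(N·c) + f = 334²/(16 × 0.069) + 334 = 111556/1.104 + 334 ≈ 101381.1 mm ≈ 101.4 m.
Near limit Dn = s·(H − f)/(H + s − 2f) = 51500 × (101381.1 − 334) / (101381.1 + 51500 − 2 × 334) = 51500 × 101047.1 / 152213.1 ≈ 34188 mm.
Far limit Df = s·(H − f)/(H − s) = 51500 × (101381.1 − 334) / (101381.1 − 51500) = 51500 × 101047.1 / 49881.1 ≈ 104327 mm.
Depth of field = Df − Dn = 104327 − 34188 ≈ 70139 mm ≈ 70.1 m.

70.1 m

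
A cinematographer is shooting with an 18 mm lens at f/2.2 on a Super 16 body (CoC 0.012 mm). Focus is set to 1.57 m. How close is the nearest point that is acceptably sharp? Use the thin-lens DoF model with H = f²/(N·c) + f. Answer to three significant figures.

1.39 m

Hyperfocal distance H = f²/(N·c) + f = 18²/(2.2 × 0.012) + 18 = 324/0.0264 + 18 ≈ 12290.7 mm ≈ 12.29 m.
Near limit Dn = s·(H − f)/(H + s − 2f) = 1570 × (12290.7 − 18) / (12290.7 + 1570 − 2 × 18) = 1570 × 12272.7 / 13824.7 ≈ 1393.7 mm ≈ 1.39 m.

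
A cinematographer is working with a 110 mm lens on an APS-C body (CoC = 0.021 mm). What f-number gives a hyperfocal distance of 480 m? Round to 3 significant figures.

f/1.20

Rearrange H = f²/(N·c) + f for N: N = f² / ((H − f)·c).
N = 110² / ((480000 − 110) × 0.021) = 12100 / 10078 ≈ 1.20.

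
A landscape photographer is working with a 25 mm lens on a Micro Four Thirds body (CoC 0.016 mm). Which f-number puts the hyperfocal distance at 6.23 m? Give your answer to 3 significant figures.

Rearrange H = f²/(N·c) + f for N: N = f² / ((H − f)·c).
N = 25² / ((6230 − 25) × 0.016) = 625 / 99.28 ≈ 6.30.

f/6.30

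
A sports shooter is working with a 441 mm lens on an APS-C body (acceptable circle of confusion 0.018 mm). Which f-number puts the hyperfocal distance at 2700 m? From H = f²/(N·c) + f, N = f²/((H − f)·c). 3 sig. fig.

Rearrange H = f²/(N·c) + f for N: N = f² / ((H − f)·c).
N = 441² / ((2700000 − 441) × 0.018) = 194481 / 48592 ≈ 4.

f/4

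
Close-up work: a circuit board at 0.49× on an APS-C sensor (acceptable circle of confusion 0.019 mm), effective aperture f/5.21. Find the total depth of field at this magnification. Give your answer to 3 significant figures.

At magnification m, DoF ≈ 2·N_eff·c/m² = 2 × 5.21 × 0.019 / 0.49² = 0.198 / 0.2401 ≈ 0.825 mm.

0.825 mm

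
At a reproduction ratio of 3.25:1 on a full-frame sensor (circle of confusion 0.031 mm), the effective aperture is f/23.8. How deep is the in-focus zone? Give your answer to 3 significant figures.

0.140 mm

At magnification m, DoF ≈ 2·N_eff·c/m² = 2 × 23.8 × 0.031 / 3.25² = 1.476 / 10.56 ≈ 0.14 mm.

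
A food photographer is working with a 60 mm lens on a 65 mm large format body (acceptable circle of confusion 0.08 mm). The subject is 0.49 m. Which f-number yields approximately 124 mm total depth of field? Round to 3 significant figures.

Write h = H − f = f²/(N·c). The thin-lens limits are Dn = s·h/(h + (s−f)) and Df = s·h/(h − (s−f)), so DoF = Df − Dn = 2·s·(s−f)·h / (h² − (s−f)²).
That is a quadratic in h: DoF·h² − 2·s·(s−f)·h − DoF·(s−f)² = 0 ⇒ h = (s−f)·(s + √(s² + DoF²)) / DoF = 430 × (490 + √(490² + 124²)) / 124 = 430 × (490 + 505.446) / 124 ≈ 3452.0 mm.
Then N = f²/(c·h) = 60² / (0.08 × 3452.0) = 3600 / 276.16 ≈ 13.

f/13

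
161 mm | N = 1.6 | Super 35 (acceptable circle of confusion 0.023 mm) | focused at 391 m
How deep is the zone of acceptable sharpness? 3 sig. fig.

Hyperfocal distance H = f²/(N·c) + f = 161²/(1.6 × 0.023) + 161 = 25921/0.0368 + 161 ≈ 704536.0 mm ≈ 704.5 m.
Near limit Dn = s·(H − f)/(H + s − 2f) = 391000 × (704536.0 − 161) / (704536.0 + 391000 − 2 × 161) = 391000 × 704375.0 / 1095214.0 ≈ 251467 mm.
Far limit Df = s·(H − f)/(H − s) = 391000 × (704536.0 − 161) / (704536.0 − 391000) = 391000 × 704375.0 / 313536.0 ≈ 878402 mm.
Depth of field = Df − Dn = 878402 − 251467 ≈ 626935 mm ≈ 627 m.

627 m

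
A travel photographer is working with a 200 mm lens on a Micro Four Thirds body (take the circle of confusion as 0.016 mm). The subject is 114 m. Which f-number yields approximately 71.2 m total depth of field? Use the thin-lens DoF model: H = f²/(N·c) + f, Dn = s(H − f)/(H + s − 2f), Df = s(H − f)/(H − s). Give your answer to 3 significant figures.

f/6.30

Write h = H − f = f²/(N·c). The thin-lens limits are Dn = s·h/(h + (s−f)) and Df = s·h/(h − (s−f)), so DoF = Df − Dn = 2·s·(s−f)·h / (h² − (s−f)²).
That is a quadratic in h: DoF·h² − 2·s·(s−f)·h − DoF·(s−f)² = 0 ⇒ h = (s−f)·(s + √(s² + DoF²)) / DoF = 113800 × (114000 + √(114000² + 71200²)) / 71200 = 113800 × (114000 + 134408) / 71200 ≈ 397034 mm.
Then N = f²/(c·h) = 200² / (0.016 × 397034) = 40000 / 6352.5 ≈ 6.30.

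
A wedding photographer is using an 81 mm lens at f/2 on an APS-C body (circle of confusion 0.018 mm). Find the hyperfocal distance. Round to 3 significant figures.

182 m

Hyperfocal distance H = f²/(N·c) + f = 81²/(2 × 0.018) + 81 = 6561/0.036 + 81 ≈ 182331.0 mm ≈ 182 m.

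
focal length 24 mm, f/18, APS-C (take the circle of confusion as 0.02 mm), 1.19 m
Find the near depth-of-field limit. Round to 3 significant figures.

Hyperfocal distance H = f²/(N·c) + f = 24²/(18 × 0.02) + 24 = 576/0.36 + 24 ≈ 1624.0 mm ≈ 1.624 m.
Near limit Dn = s·(H − f)/(H + s − 2f) = 1190 × (1624.0 − 24) / (1624.0 + 1190 − 2 × 24) = 1190 × 1600.0 / 2766.0 ≈ 688.36 mm ≈ 0.688 m.

0.688 m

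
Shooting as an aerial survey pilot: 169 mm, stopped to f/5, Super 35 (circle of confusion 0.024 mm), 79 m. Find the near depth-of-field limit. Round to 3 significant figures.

59.3 m

Hyperfocal distance H = f²/(N·c) + f = 169²/(5 × 0.024) + 169 = 28561/0.12 + 169 ≈ 238177.3 mm ≈ 238.2 m.
Near limit Dn = s·(H − f)/(H + s − 2f) = 79000 × (238177.3 − 169) / (238177.3 + 79000 − 2 × 169) = 79000 × 238008.3 / 316839.3 ≈ 59344 mm ≈ 59.3 m.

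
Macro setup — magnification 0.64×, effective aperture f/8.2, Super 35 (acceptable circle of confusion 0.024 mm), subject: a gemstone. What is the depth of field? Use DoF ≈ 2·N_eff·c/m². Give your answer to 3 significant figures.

0.961 mm

At magnification m, DoF ≈ 2·N_eff·c/m² = 2 × 8.2 × 0.024 / 0.64² = 0.3936 / 0.4096 ≈ 0.961 mm.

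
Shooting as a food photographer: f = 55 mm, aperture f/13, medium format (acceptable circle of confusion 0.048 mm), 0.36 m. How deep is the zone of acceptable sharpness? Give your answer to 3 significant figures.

Hyperfocal distance H = f²/(N·c) + f = 55²/(13 × 0.048) + 55 = 3025/0.624 + 55 ≈ 4902.8 mm ≈ 4.903 m.
Near limit Dn = s·(H − f)/(H + s − 2f) = 360 × (4902.8 − 55) / (4902.8 + 360 − 2 × 55) = 360 × 4847.8 / 5152.8 ≈ 338.691 mm.
Far limit Df = s·(H − f)/(H − s) = 360 × (4902.8 − 55) / (4902.8 − 360) = 360 × 4847.8 / 4542.8 ≈ 384.170 mm.
Depth of field = Df − Dn = 384.170 − 338.691 ≈ 45.479 mm.

45.5 mm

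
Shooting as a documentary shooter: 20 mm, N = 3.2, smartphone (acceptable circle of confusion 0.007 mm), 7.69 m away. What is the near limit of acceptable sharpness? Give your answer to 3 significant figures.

5.38 m

Hyperfocal distance H = f²/(N·c) + f = 20²/(3.2 × 0.007) + 20 = 400/0.0224 + 20 ≈ 17877.1 mm ≈ 17.88 m.
Near limit Dn = s·(H − f)/(H + s − 2f) = 7690 × (17877.1 − 20) / (17877.1 + 7690 − 2 × 20) = 7690 × 17857.1 / 25527.1 ≈ 5379.4 mm ≈ 5.38 m.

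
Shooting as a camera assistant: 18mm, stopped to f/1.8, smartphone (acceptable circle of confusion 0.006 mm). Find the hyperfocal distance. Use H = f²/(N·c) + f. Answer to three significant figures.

Hyperfocal distance H = f²/(N·c) + f = 18²/(1.8 × 0.006) + 18 = 324/0.0108 + 18 ≈ 30018.0 mm ≈ 30.0 m.

30.0 m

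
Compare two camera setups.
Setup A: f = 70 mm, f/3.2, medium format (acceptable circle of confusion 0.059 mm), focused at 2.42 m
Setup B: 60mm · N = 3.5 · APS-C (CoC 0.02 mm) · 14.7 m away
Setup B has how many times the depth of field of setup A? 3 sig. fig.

20.6

Setup A: H = 70²/(3.2×0.059) + 70 ≈ 26023.4 mm; DoF = Df − Dn = 2660.94 − 2219.07 ≈ 441.87 mm.
Setup B: H = 60²/(3.5×0.02) + 60 ≈ 51488.6 mm; DoF = Df − Dn = 20549.9 − 11442.7 ≈ 9107.2 mm.
Ratio = 9107.2 / 441.87 ≈ 20.6.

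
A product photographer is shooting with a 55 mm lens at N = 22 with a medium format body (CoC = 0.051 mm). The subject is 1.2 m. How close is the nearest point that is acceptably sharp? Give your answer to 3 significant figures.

Hyperfocal distance H = f²/(N·c) + f = 55²/(22 × 0.051) + 55 = 3025/1.122 + 55 ≈ 2751.1 mm ≈ 2.751 m.
Near limit Dn = s·(H − f)/(H + s − 2f) = 1200 × (2751.1 − 55) / (2751.1 + 1200 − 2 × 55) = 1200 × 2696.1 / 3841.1 ≈ 842.29 mm ≈ 0.842 m.

0.842 m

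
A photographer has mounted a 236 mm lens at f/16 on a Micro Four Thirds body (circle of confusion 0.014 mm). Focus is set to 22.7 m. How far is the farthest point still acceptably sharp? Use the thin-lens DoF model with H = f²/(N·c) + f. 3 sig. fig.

25.0 m

Hyperfocal distance H = f²/(N·c) + f = 236²/(16 × 0.014) + 236 = 55696/0.224 + 236 ≈ 248878.9 mm ≈ 248.9 m.
Far limit Df = s·(H − f)/(H − s) = 22700 × (248878.9 − 236) / (248878.9 − 22700) = 22700 × 248642.9 / 226178.9 ≈ 24955 mm ≈ 25.0 m.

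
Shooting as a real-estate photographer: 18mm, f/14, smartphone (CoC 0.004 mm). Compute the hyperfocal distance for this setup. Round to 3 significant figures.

Hyperfocal distance H = f²/(N·c) + f = 18²/(14 × 0.004) + 18 = 324/0.056 + 18 ≈ 5803.7 mm ≈ 5.80 m.

5.80 m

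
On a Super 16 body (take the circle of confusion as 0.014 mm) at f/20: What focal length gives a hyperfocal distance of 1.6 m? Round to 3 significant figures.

From H = f²/(N·c) + f, with f ≪ H: f ≈ √(H·N·c) = √(1600 × 20 × 0.014) = √448.00 ≈ 21.17 mm.
Exact: f² + N·c·f − N·c·H = 0 ⇒ f = (−N·c + √((N·c)² + 4·N·c·H))/2 = (−0.28 + √1792.1)/2 ≈ 21.026 mm ≈ 21.0 mm.

21.0 mm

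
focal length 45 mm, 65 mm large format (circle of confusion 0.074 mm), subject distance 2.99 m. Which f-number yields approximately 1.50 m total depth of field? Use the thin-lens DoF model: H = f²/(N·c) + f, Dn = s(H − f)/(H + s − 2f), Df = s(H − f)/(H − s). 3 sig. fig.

Write h = H − f = f²/(N·c). The thin-lens limits are Dn = s·h/(h + (s−f)) and Df = s·h/(h − (s−f)), so DoF = Df − Dn = 2·s·(s−f)·h / (h² − (s−f)²).
That is a quadratic in h: DoF·h² − 2·s·(s−f)·h − DoF·(s−f)² = 0 ⇒ h = (s−f)·(s + √(s² + DoF²)) / DoF = 2945 × (2990 + √(2990² + 1500²)) / 1500 = 2945 × (2990 + 3345.16) / 1500 ≈ 12438 mm.
Then N = f²/(c·h) = 45² / (0.074 × 12438) = 2025 / 920.41 ≈ 2.20.

f/2.20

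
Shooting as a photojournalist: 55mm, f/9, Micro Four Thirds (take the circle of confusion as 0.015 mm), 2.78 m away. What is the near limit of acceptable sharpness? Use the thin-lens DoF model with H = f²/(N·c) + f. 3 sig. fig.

Hyperfocal distance H = f²/(N·c) + f = 55²/(9 × 0.015) + 55 = 3025/0.135 + 55 ≈ 22462.4 mm ≈ 22.46 m.
Near limit Dn = s·(H − f)/(H + s − 2f) = 2780 × (22462.4 − 55) / (22462.4 + 2780 − 2 × 55) = 2780 × 22407.4 / 25132.4 ≈ 2478.6 mm ≈ 2.48 m.

2.48 m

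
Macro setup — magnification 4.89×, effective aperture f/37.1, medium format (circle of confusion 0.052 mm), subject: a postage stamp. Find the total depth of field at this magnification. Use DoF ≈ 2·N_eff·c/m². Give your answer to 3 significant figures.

At magnification m, DoF ≈ 2·N_eff·c/m² = 2 × 37.1 × 0.052 / 4.89² = 3.858 / 23.91 ≈ 0.161 mm.

0.161 mm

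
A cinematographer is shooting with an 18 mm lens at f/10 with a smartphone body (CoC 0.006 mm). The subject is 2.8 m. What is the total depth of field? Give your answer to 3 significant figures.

Hyperfocal distance H = f²/(N·c) + f = 18²/(10 × 0.006) + 18 = 324/0.06 + 18 ≈ 5418.0 mm ≈ 5.418 m.
Near limit Dn = s·(H − f)/(H + s − 2f) = 2800 × (5418.0 − 18) / (5418.0 + 2800 − 2 × 18) = 2800 × 5400.0 / 8182.0 ≈ 1848.0 mm.
Far limit Df = s·(H − f)/(H − s) = 2800 × (5418.0 − 18) / (5418.0 − 2800) = 2800 × 5400.0 / 2618.0 ≈ 5775.4 mm.
Depth of field = Df − Dn = 5775.4 − 1848.0 ≈ 3927.4 mm ≈ 3.93 m.

3.93 m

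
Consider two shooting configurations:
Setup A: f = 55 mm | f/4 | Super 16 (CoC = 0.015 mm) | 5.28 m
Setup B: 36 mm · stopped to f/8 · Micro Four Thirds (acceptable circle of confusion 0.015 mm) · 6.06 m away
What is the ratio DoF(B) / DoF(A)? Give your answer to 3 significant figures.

Setup A: H = 55²/(4×0.015) + 55 ≈ 50471.7 mm; DoF = Df − Dn = 5890.5 − 4784.2 ≈ 1106.3 mm.
Setup B: H = 36²/(8×0.015) + 36 ≈ 10836.0 mm; DoF = Df − Dn = 13703.5 − 3890.2 ≈ 9813.3 mm.
Ratio = 9813.3 / 1106.3 ≈ 8.87.

8.87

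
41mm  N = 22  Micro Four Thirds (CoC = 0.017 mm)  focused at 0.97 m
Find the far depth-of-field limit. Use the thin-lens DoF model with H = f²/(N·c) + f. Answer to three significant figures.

Hyperfocal distance H = f²/(N·c) + f = 41²/(22 × 0.017) + 41 = 1681/0.374 + 41 ≈ 4535.7 mm ≈ 4.536 m.
Far limit Df = s·(H − f)/(H − s) = 970 × (4535.7 − 41) / (4535.7 − 970) = 970 × 4494.7 / 3565.7 ≈ 1222.7 mm ≈ 1.22 m.

1.22 m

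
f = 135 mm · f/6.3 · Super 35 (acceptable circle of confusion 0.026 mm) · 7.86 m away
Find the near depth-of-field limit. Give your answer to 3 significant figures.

7.35 m

Hyperfocal distance H = f²/(N·c) + f = 135²/(6.3 × 0.026) + 135 = 18225/0.1638 + 135 ≈ 111398.7 mm ≈ 111.4 m.
Near limit Dn = s·(H − f)/(H + s − 2f) = 7860 × (111398.7 − 135) / (111398.7 + 7860 − 2 × 135) = 7860 × 111263.7 / 118988.7 ≈ 7349.7 mm ≈ 7.35 m.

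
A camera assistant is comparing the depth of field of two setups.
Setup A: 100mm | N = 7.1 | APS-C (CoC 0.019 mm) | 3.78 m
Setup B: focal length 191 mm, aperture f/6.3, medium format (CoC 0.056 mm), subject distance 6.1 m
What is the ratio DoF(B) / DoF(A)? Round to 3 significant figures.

Setup A: H = 100²/(7.1×0.019) + 100 ≈ 74229.0 mm; DoF = Df − Dn = 3977.45 − 3601.22 ≈ 376.23 mm.
Setup B: H = 191²/(6.3×0.056) + 191 ≈ 103595.2 mm; DoF = Df − Dn = 6469.71 − 5770.26 ≈ 699.45 mm.
Ratio = 699.45 / 376.23 ≈ 1.86.

1.86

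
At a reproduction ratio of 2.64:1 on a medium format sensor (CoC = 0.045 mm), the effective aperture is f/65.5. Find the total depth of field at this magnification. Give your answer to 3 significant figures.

At magnification m, DoF ≈ 2·N_eff·c/m² = 2 × 65.5 × 0.045 / 2.64² = 5.895 / 6.97 ≈ 0.846 mm.

0.846 mm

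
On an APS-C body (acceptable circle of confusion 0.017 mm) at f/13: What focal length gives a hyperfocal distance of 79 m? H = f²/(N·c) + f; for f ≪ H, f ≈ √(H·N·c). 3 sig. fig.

132 mm

From H = f²/(N·c) + f, with f ≪ H: f ≈ √(H·N·c) = √(79000 × 13 × 0.017) = √17459 ≈ 132.1 mm.
The +f correction barely moves this — solving exactly, f² + N·c·f − N·c·H = 0 ⇒ f = (−N·c + √((N·c)² + 4·N·c·H))/2 = (−0.221 + √69836)/2 ≈ 132.02 mm, so f ≈ 132 mm.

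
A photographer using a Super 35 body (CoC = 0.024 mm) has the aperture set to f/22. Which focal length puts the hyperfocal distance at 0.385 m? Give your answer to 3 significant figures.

From H = f²/(N·c) + f, with f ≪ H: f ≈ √(H·N·c) = √(385 × 22 × 0.024) = √203.28 ≈ 14.26 mm.
Exact: f² + N·c·f − N·c·H = 0 ⇒ f = (−N·c + √((N·c)² + 4·N·c·H))/2 = (−0.528 + √813.40)/2 ≈ 13.996 mm ≈ 14.0 mm.

14.0 mm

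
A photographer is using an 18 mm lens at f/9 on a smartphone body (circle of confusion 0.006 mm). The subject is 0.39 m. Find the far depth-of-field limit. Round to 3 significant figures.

416 mm

Hyperfocal distance H = f²/(N·c) + f = 18²/(9 × 0.006) + 18 = 324/0.054 + 18 ≈ 6018.0 mm ≈ 6.018 m.
Far limit Df = s·(H − f)/(H − s) = 390 × (6018.0 − 18) / (6018.0 − 390) = 390 × 6000.0 / 5628.0 ≈ 415.78 mm.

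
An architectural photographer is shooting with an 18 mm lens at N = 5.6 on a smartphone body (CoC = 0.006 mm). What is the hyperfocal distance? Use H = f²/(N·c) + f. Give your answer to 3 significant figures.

9.66 m

Hyperfocal distance H = f²/(N·c) + f = 18²/(5.6 × 0.006) + 18 = 324/0.0336 + 18 ≈ 9660.9 mm ≈ 9.66 m.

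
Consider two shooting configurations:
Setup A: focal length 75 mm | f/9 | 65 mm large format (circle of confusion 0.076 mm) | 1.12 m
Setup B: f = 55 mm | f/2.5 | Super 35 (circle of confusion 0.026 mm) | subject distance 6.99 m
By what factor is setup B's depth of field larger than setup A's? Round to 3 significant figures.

Setup A: H = 75²/(9×0.076) + 75 ≈ 8298.7 mm; DoF = Df − Dn = 1283.04 − 993.73 ≈ 289.31 mm.
Setup B: H = 55²/(2.5×0.026) + 55 ≈ 46593.5 mm; DoF = Df − Dn = 8214.0 − 6083.5 ≈ 2130.5 mm.
Ratio = 2130.5 / 289.31 ≈ 7.36.

7.36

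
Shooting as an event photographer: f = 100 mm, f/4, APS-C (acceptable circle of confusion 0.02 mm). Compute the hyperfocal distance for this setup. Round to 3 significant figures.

Hyperfocal distance H = f²/(N·c) + f = 100²/(4 × 0.02) + 100 = 10000/0.08 + 100 ≈ 125100.0 mm ≈ 125 m.

125 m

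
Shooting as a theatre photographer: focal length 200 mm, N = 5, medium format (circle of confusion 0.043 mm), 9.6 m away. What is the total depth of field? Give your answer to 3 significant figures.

0.973 m

Hyperfocal distance H = f²/(N·c) + f = 200²/(5 × 0.043) + 200 = 40000/0.215 + 200 ≈ 186246.5 mm ≈ 186.2 m.
Near limit Dn = s·(H − f)/(H + s − 2f) = 9600 × (186246.5 − 200) / (186246.5 + 9600 − 2 × 200) = 9600 × 186046.5 / 195446.5 ≈ 9138.29 mm.
Far limit Df = s·(H − f)/(H − s) = 9600 × (186246.5 − 200) / (186246.5 − 9600) = 9600 × 186046.5 / 176646.5 ≈ 10110.85 mm.
Depth of field = Df − Dn = 10110.85 − 9138.29 ≈ 972.56 mm ≈ 0.973 m.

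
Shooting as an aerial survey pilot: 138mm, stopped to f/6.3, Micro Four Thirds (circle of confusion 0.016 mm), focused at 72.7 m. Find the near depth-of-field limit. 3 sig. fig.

Hyperfocal distance H = f²/(N·c) + f = 138²/(6.3 × 0.016) + 138 = 19044/0.1008 + 138 ≈ 189066.6 mm ≈ 189.1 m.
Near limit Dn = s·(H − f)/(H + s − 2f) = 72700 × (189066.6 − 138) / (189066.6 + 72700 − 2 × 138) = 72700 × 188928.6 / 261490.6 ≈ 52526 mm ≈ 52.5 m.

52.5 m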